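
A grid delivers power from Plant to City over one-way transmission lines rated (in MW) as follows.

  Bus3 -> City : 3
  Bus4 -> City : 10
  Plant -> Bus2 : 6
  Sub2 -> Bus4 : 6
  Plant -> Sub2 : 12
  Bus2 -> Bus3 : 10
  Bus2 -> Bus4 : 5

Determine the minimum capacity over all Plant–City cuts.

Augment Plant→Bus2→Bus4→City: bottleneck 5, flow now 5.
Augment Plant→Bus2→Bus3→City: bottleneck 1, flow now 6.
Augment Plant→Sub2→Bus4→City: bottleneck 5, flow now 11.
Augment Plant→Sub2→Bus4→Bus2→Bus3→City: bottleneck 1, flow now 12. (uses reverse residual edge)
No augmenting path remains; maximum flow = 12.
By max-flow min-cut, the minimum cut capacity equals the max flow.
In the residual graph, reachable from Plant: {Plant, Sub2}.
Min-cut edges: Plant→Bus2 (6), Sub2→Bus4 (6); capacity 6 + 6 = 12.

12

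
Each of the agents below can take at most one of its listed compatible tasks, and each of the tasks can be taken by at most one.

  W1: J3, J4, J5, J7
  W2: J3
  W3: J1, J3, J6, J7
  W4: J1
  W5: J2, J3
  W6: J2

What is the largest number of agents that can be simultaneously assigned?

5

Unit-capacity flow: source→left, listed edges, right→sink; max matching = max flow.
Augmenting path W1→J3 (+1); matched 1.
Augmenting path W3→J1 (+1); matched 2.
Augmenting path W5→J2 (+1); matched 3.
Augmenting path W2→J3→W1→J4 (+1); matched 4.
Augmenting path W4→J1→W3→J6 (+1); matched 5.
No augmenting path remains; maximum matching = 5.
König certificate: {W1, W3, W4, J2, J3} is a vertex cover of size 5 (every listed pair touches it), so no matching can be larger.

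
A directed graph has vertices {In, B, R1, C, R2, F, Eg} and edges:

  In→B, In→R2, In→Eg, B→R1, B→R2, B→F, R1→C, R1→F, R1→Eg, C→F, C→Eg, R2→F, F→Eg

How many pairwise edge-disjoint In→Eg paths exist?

3

Assign every edge capacity 1; by Menger, the answer equals the max flow.
Path In→Eg (+1); total 1.
Path In→B→R1→Eg (+1); total 2.
Path In→R2→F→Eg (+1); total 3.
No residual In→Eg path; max flow = 3.
Certifying cut of size 3: {In→B, In→Eg, In→R2}.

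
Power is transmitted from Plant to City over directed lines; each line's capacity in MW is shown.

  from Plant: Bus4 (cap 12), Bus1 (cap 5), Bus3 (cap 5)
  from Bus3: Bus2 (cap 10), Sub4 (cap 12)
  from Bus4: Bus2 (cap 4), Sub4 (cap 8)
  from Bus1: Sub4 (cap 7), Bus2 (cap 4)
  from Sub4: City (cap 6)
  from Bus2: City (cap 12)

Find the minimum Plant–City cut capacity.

Augment Plant→Bus3→Sub4→City: bottleneck 5, flow now 5.
Augment Plant→Bus4→Sub4→City: bottleneck 1, flow now 6.
Augment Plant→Bus4→Bus2→City: bottleneck 4, flow now 10.
Augment Plant→Bus1→Bus2→City: bottleneck 4, flow now 14.
Augment Plant→Bus4→Sub4→Bus3→Bus2→City: bottleneck 4, flow now 18. (uses reverse residual edge)
No augmenting path remains; maximum flow = 18.
By max-flow min-cut, the minimum cut capacity equals the max flow.
In the residual graph, reachable from Plant: {Plant, Bus3, Bus4, Bus1, Sub4, Bus2}.
Min-cut edges: Sub4→City (6), Bus2→City (12); capacity 6 + 12 = 18.

18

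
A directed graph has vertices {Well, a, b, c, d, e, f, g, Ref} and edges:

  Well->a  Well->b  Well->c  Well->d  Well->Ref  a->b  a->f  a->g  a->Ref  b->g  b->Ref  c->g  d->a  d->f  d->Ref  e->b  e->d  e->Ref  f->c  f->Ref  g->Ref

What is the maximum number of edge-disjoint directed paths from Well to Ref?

5

Assign every edge capacity 1; by Menger, the answer equals the max flow.
Path Well→Ref (+1); total 1.
Path Well→a→Ref (+1); total 2.
Path Well→b→Ref (+1); total 3.
Path Well→d→Ref (+1); total 4.
Path Well→c→g→Ref (+1); total 5.
No residual Well→Ref path; max flow = 5.
Certifying cut of size 5: {Well→Ref, Well→a, Well→b, Well→c, Well→d}.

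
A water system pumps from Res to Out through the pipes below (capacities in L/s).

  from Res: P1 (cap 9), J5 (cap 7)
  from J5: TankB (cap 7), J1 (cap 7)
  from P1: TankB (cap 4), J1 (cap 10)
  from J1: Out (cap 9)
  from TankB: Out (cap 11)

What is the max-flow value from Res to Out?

Augment Res→J5→J1→Out: bottleneck 7, flow now 7.
Augment Res→P1→J1→Out: bottleneck 2, flow now 9.
Augment Res→P1→TankB→Out: bottleneck 4, flow now 13.
Augment Res→P1→J1→J5→TankB→Out: bottleneck 3, flow now 16. (uses reverse residual edge)
No augmenting path remains; maximum flow = 16.
In the residual graph, reachable from Res: {Res}.
Min-cut edges: Res→J5 (7), Res→P1 (9); capacity 7 + 9 = 16.
This cut is saturated, so no flow can exceed 16.

16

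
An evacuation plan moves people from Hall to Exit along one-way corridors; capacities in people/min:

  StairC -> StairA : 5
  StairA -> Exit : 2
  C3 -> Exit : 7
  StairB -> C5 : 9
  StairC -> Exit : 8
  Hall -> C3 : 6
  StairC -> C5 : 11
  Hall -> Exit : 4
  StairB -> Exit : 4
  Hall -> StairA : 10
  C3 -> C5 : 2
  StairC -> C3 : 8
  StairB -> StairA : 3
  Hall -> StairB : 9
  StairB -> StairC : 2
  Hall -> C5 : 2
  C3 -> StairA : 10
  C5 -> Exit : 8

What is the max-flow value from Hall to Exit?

Augment Hall→Exit: bottleneck 4, flow now 4.
Augment Hall→StairB→Exit: bottleneck 4, flow now 8.
Augment Hall→C5→Exit: bottleneck 2, flow now 10.
Augment Hall→C3→Exit: bottleneck 6, flow now 16.
Augment Hall→StairA→Exit: bottleneck 2, flow now 18.
Augment Hall→StairB→StairC→Exit: bottleneck 2, flow now 20.
Augment Hall→StairB→C5→Exit: bottleneck 3, flow now 23.
No augmenting path remains; maximum flow = 23.
In the residual graph, reachable from Hall: {Hall, StairA}.
Min-cut edges: Hall→StairB (9), Hall→C5 (2), Hall→C3 (6), Hall→Exit (4), StairA→Exit (2); capacity 9 + 2 + 6 + 4 + 2 = 23.
This cut is saturated, so no flow can exceed 23.

23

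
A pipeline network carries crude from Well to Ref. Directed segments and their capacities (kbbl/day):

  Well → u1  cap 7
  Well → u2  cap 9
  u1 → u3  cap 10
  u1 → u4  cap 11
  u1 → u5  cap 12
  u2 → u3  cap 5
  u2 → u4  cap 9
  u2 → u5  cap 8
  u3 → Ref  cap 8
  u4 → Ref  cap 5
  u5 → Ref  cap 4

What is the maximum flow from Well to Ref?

Augment Well→u1→u3→Ref: bottleneck 7, flow now 7.
Augment Well→u2→u3→Ref: bottleneck 1, flow now 8.
Augment Well→u2→u4→Ref: bottleneck 5, flow now 13.
Augment Well→u2→u5→Ref: bottleneck 3, flow now 16.
No augmenting path remains; maximum flow = 16.
In the residual graph, reachable from Well: {Well}.
Min-cut edges: Well→u1 (7), Well→u2 (9); capacity 7 + 9 = 16.
This cut is saturated, so no flow can exceed 16.

16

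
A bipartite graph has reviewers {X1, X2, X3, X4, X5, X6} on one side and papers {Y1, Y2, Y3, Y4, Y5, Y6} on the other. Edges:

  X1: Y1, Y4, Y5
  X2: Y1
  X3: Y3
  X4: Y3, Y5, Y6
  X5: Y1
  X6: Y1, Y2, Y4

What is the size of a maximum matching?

5

Unit-capacity flow: source→left, listed edges, right→sink; max matching = max flow.
Augmenting path X1→Y1 (+1); matched 1.
Augmenting path X3→Y3 (+1); matched 2.
Augmenting path X4→Y5 (+1); matched 3.
Augmenting path X6→Y2 (+1); matched 4.
Augmenting path X2→Y1→X1→Y4 (+1); matched 5.
No augmenting path remains; maximum matching = 5.
König certificate: {X1, X3, X4, X6, Y1} is a vertex cover of size 5 (every listed pair touches it), so no matching can be larger.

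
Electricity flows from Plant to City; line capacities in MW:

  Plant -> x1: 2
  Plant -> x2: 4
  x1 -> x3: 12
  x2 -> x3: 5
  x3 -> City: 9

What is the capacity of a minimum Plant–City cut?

6

Augment Plant→x1→x3→City: bottleneck 2, flow now 2.
Augment Plant→x2→x3→City: bottleneck 4, flow now 6.
No augmenting path remains; maximum flow = 6.
By max-flow min-cut, the minimum cut capacity equals the max flow.
In the residual graph, reachable from Plant: {Plant}.
Min-cut edges: Plant→x1 (2), Plant→x2 (4); capacity 2 + 4 = 6.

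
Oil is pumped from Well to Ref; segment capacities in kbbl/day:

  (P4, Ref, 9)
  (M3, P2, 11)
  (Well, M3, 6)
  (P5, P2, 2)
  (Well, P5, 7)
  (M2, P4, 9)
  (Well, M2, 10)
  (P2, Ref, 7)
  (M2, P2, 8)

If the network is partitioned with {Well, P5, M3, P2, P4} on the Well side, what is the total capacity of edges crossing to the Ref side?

26

Edges leaving {Well, P5, M3, P2, P4}: Well→M2 (10), P2→Ref (7), P4→Ref (9).
Cut capacity = 10 + 7 + 9 = 26.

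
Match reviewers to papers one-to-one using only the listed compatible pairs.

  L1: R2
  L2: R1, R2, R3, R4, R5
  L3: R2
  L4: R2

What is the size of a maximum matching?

2

Unit-capacity flow: source→left, listed edges, right→sink; max matching = max flow.
Augmenting path L1→R2 (+1); matched 1.
Augmenting path L2→R1 (+1); matched 2.
No augmenting path remains; maximum matching = 2.
König certificate: {L2, R2} is a vertex cover of size 2 (every listed pair touches it), so no matching can be larger.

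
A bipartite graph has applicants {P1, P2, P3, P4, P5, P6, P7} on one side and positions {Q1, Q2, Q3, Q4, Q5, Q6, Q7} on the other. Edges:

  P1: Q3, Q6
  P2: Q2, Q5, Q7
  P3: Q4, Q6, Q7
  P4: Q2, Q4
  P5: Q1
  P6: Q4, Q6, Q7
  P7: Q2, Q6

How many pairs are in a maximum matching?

7

Unit-capacity flow: source→left, listed edges, right→sink; max matching = max flow.
Augmenting path P1→Q3 (+1); matched 1.
Augmenting path P2→Q2 (+1); matched 2.
Augmenting path P3→Q4 (+1); matched 3.
Augmenting path P5→Q1 (+1); matched 4.
Augmenting path P6→Q6 (+1); matched 5.
Augmenting path P4→Q2→P2→Q5 (+1); matched 6.
Augmenting path P7→Q6→P6→Q7 (+1); matched 7.
No augmenting path remains; maximum matching = 7.
König certificate: {P1, P2, P3, P4, P5, P6, P7} is a vertex cover of size 7 (every listed pair touches it), so no matching can be larger.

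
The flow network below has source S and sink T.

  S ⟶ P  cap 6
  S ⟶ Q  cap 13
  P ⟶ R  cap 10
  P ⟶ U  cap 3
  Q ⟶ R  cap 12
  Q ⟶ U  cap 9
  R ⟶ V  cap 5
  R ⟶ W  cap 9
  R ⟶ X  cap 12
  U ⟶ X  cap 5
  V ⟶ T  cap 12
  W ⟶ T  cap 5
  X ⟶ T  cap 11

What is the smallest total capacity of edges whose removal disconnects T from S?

19

Augment S→P→R→V→T: bottleneck 5, flow now 5.
Augment S→P→R→W→T: bottleneck 1, flow now 6.
Augment S→Q→R→W→T: bottleneck 4, flow now 10.
Augment S→Q→R→X→T: bottleneck 8, flow now 18.
Augment S→Q→U→X→T: bottleneck 1, flow now 19.
No augmenting path remains; maximum flow = 19.
By max-flow min-cut, the minimum cut capacity equals the max flow.
In the residual graph, reachable from S: {S}.
Min-cut edges: S→P (6), S→Q (13); capacity 6 + 13 = 19.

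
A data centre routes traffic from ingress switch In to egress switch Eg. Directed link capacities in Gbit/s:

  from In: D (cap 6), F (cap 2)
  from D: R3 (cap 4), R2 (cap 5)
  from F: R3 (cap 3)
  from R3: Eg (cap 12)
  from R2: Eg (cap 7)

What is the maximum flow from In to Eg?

8

Augment In→D→R3→Eg: bottleneck 4, flow now 4.
Augment In→D→R2→Eg: bottleneck 2, flow now 6.
Augment In→F→R3→Eg: bottleneck 2, flow now 8.
No augmenting path remains; maximum flow = 8.
In the residual graph, reachable from In: {In}.
Min-cut edges: In→D (6), In→F (2); capacity 6 + 2 = 8.
This cut is saturated, so no flow can exceed 8.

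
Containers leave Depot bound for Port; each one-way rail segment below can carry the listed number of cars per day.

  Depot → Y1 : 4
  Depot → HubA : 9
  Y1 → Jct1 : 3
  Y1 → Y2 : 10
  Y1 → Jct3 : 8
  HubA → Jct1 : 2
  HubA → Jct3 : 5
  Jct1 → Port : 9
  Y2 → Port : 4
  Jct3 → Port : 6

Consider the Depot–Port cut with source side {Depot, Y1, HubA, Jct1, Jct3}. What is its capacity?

Edges leaving {Depot, Y1, HubA, Jct1, Jct3}: Y1→Y2 (10), Jct1→Port (9), Jct3→Port (6).
Cut capacity = 10 + 9 + 6 = 25.

25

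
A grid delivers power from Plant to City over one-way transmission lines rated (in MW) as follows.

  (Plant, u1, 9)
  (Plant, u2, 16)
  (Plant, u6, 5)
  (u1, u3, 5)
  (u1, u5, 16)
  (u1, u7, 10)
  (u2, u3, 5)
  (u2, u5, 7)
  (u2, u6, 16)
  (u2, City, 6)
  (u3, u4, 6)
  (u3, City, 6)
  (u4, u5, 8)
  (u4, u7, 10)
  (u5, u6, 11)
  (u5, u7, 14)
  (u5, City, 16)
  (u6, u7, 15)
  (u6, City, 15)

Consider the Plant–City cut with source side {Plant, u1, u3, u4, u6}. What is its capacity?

Edges leaving {Plant, u1, u3, u4, u6}: Plant→u2 (16), u1→u5 (16), u1→u7 (10), u3→City (6), u4→u5 (8), u4→u7 (10), u6→u7 (15), u6→City (15).
Cut capacity = 16 + 16 + 10 + 6 + 8 + 10 + 15 + 15 = 96.

96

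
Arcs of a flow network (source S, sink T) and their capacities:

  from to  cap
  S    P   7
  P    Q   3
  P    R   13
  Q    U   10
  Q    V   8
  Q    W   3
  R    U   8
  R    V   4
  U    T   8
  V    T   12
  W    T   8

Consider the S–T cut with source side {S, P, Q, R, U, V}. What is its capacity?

Edges leaving {S, P, Q, R, U, V}: Q→W (3), U→T (8), V→T (12).
Cut capacity = 3 + 8 + 12 = 23.

23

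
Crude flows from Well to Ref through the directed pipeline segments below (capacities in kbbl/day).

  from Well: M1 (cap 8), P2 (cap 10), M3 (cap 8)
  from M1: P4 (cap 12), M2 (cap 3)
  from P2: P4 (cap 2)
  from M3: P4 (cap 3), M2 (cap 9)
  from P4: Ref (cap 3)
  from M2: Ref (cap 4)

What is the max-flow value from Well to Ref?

Augment Well→M1→P4→Ref: bottleneck 3, flow now 3.
Augment Well→M1→M2→Ref: bottleneck 3, flow now 6.
Augment Well→M3→M2→Ref: bottleneck 1, flow now 7.
No augmenting path remains; maximum flow = 7.
In the residual graph, reachable from Well: {Well, M1, P2, M3, P4, M2}.
Min-cut edges: P4→Ref (3), M2→Ref (4); capacity 3 + 4 = 7.
This cut is saturated, so no flow can exceed 7.

7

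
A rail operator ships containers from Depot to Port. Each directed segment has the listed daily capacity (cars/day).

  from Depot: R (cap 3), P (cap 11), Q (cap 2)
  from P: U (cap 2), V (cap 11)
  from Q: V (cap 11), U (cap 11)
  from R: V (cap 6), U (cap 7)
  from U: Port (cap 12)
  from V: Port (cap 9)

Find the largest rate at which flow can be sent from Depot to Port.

Augment Depot→P→U→Port: bottleneck 2, flow now 2.
Augment Depot→P→V→Port: bottleneck 9, flow now 11.
Augment Depot→Q→U→Port: bottleneck 2, flow now 13.
Augment Depot→R→U→Port: bottleneck 3, flow now 16.
No augmenting path remains; maximum flow = 16.
In the residual graph, reachable from Depot: {Depot}.
Min-cut edges: Depot→P (11), Depot→Q (2), Depot→R (3); capacity 11 + 2 + 3 = 16.
This cut is saturated, so no flow can exceed 16.

16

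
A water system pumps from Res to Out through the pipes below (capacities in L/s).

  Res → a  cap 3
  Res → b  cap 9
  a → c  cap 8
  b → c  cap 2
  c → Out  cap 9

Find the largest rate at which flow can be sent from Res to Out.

5

Augment Res→a→c→Out: bottleneck 3, flow now 3.
Augment Res→b→c→Out: bottleneck 2, flow now 5.
No augmenting path remains; maximum flow = 5.
In the residual graph, reachable from Res: {Res, b}.
Min-cut edges: Res→a (3), b→c (2); capacity 3 + 2 = 5.
This cut is saturated, so no flow can exceed 5.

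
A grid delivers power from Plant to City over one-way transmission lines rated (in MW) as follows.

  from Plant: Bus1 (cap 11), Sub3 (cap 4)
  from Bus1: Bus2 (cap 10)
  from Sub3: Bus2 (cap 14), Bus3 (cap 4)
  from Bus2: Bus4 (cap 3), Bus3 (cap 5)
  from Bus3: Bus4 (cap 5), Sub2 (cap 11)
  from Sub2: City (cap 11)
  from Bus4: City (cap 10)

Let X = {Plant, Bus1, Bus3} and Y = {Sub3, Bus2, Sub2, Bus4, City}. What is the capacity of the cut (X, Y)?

30

Edges leaving {Plant, Bus1, Bus3}: Plant→Sub3 (4), Bus1→Bus2 (10), Bus3→Sub2 (11), Bus3→Bus4 (5).
Cut capacity = 4 + 10 + 11 + 5 = 30.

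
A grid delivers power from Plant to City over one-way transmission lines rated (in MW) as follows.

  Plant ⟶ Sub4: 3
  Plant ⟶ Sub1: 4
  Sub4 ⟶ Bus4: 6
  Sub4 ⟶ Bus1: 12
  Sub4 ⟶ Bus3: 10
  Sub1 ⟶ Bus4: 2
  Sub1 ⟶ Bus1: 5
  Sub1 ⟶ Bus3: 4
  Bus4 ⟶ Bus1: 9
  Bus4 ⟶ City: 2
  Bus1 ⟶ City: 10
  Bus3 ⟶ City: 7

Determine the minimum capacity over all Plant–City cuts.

Augment Plant→Sub4→Bus4→City: bottleneck 2, flow now 2.
Augment Plant→Sub4→Bus1→City: bottleneck 1, flow now 3.
Augment Plant→Sub1→Bus1→City: bottleneck 4, flow now 7.
No augmenting path remains; maximum flow = 7.
By max-flow min-cut, the minimum cut capacity equals the max flow.
In the residual graph, reachable from Plant: {Plant}.
Min-cut edges: Plant→Sub4 (3), Plant→Sub1 (4); capacity 3 + 4 = 7.

7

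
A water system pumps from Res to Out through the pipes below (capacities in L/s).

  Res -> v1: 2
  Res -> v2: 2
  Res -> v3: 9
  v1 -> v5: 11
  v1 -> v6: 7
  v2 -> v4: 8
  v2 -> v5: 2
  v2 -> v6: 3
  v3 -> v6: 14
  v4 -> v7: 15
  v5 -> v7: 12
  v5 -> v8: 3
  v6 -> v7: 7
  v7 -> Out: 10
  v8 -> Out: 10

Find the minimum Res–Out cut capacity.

11

Augment Res→v1→v5→v7→Out: bottleneck 2, flow now 2.
Augment Res→v2→v4→v7→Out: bottleneck 2, flow now 4.
Augment Res→v3→v6→v7→Out: bottleneck 6, flow now 10.
Augment Res→v3→v6→v7→v5→v8→Out: bottleneck 1, flow now 11. (uses reverse residual edge)
No augmenting path remains; maximum flow = 11.
By max-flow min-cut, the minimum cut capacity equals the max flow.
In the residual graph, reachable from Res: {Res, v3, v6}.
Min-cut edges: Res→v1 (2), Res→v2 (2), v6→v7 (7); capacity 2 + 2 + 7 = 11.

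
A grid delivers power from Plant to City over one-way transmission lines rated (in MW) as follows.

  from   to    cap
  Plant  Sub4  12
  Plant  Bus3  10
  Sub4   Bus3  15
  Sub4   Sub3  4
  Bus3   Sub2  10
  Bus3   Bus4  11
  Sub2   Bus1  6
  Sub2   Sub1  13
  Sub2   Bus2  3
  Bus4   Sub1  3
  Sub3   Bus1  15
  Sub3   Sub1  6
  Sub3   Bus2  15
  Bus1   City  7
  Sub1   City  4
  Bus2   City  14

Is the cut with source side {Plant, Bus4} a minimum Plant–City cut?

Given cut capacity: 12 + 10 + 3 = 25.
Augment Plant→Sub4→Sub3→Bus1→City: bottleneck 4, flow now 4.
Augment Plant→Bus3→Sub2→Bus1→City: bottleneck 3, flow now 7.
Augment Plant→Bus3→Sub2→Sub1→City: bottleneck 4, flow now 11.
Augment Plant→Bus3→Sub2→Bus2→City: bottleneck 3, flow now 14.
Augment Plant→Sub4→Bus3→Bus4→Sub1→Sub2→Bus1→Sub3→Bus2→City: bottleneck 3, flow now 17. (uses reverse residual edge)
No augmenting path remains; maximum flow = 17.
In the residual graph, reachable from Plant: {Plant, Sub4, Bus3, Bus4}.
Min-cut edges: Sub4→Sub3 (4), Bus3→Sub2 (10), Bus4→Sub1 (3); capacity 4 + 10 + 3 = 17.
Cut capacity 25 exceeds the max flow 17, so it is not minimum.

No — its capacity is 25, but the minimum cut has capacity 17.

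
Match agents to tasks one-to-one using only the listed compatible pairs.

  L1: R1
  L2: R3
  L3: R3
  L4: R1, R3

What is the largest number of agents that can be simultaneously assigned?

2

Unit-capacity flow: source→left, listed edges, right→sink; max matching = max flow.
Augmenting path L1→R1 (+1); matched 1.
Augmenting path L2→R3 (+1); matched 2.
No augmenting path remains; maximum matching = 2.
König certificate: {R1, R3} is a vertex cover of size 2 (every listed pair touches it), so no matching can be larger.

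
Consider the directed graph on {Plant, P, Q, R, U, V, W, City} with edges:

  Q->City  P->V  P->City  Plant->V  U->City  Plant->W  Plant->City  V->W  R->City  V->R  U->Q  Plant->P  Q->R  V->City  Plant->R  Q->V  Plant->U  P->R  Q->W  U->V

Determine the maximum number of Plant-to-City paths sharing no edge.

5

Assign every edge capacity 1; by Menger, the answer equals the max flow.
Path Plant→City (+1); total 1.
Path Plant→P→City (+1); total 2.
Path Plant→R→City (+1); total 3.
Path Plant→U→City (+1); total 4.
Path Plant→V→City (+1); total 5.
No residual Plant→City path; max flow = 5.
Certifying cut of size 5: {Plant→City, Plant→P, Plant→R, Plant→U, Plant→V}.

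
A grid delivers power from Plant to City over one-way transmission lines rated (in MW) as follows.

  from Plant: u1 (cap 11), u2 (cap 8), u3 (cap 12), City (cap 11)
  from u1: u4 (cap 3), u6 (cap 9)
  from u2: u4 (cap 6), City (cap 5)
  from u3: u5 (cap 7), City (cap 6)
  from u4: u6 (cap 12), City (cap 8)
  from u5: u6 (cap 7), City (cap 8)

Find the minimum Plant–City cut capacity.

Augment Plant→City: bottleneck 11, flow now 11.
Augment Plant→u2→City: bottleneck 5, flow now 16.
Augment Plant→u3→City: bottleneck 6, flow now 22.
Augment Plant→u1→u4→City: bottleneck 3, flow now 25.
Augment Plant→u2→u4→City: bottleneck 3, flow now 28.
Augment Plant→u3→u5→City: bottleneck 6, flow now 34.
No augmenting path remains; maximum flow = 34.
By max-flow min-cut, the minimum cut capacity equals the max flow.
In the residual graph, reachable from Plant: {Plant, u1, u6}.
Min-cut edges: Plant→u2 (8), Plant→u3 (12), Plant→City (11), u1→u4 (3); capacity 8 + 12 + 11 + 3 = 34.

34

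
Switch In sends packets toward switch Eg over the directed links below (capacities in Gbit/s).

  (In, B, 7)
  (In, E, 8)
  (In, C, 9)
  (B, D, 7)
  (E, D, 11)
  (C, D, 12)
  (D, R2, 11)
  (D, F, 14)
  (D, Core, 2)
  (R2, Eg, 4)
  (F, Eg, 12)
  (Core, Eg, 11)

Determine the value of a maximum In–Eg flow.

18

Augment In→B→D→R2→Eg: bottleneck 4, flow now 4.
Augment In→B→D→F→Eg: bottleneck 3, flow now 7.
Augment In→E→D→F→Eg: bottleneck 8, flow now 15.
Augment In→C→D→F→Eg: bottleneck 1, flow now 16.
Augment In→C→D→Core→Eg: bottleneck 2, flow now 18.
No augmenting path remains; maximum flow = 18.
In the residual graph, reachable from In: {In, B, E, C, D, R2, F}.
Min-cut edges: D→Core (2), R2→Eg (4), F→Eg (12); capacity 2 + 4 + 12 = 18.
This cut is saturated, so no flow can exceed 18.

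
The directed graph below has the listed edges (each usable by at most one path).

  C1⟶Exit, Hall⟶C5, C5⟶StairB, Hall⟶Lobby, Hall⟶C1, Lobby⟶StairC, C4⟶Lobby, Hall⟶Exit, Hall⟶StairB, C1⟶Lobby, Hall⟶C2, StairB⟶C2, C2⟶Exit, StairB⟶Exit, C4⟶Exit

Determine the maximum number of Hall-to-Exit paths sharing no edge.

Assign every edge capacity 1; by Menger, the answer equals the max flow.
Path Hall→Exit (+1); total 1.
Path Hall→StairB→Exit (+1); total 2.
Path Hall→C1→Exit (+1); total 3.
Path Hall→C2→Exit (+1); total 4.
No residual Hall→Exit path; max flow = 4.
Certifying cut of size 4: {C2→Exit, Hall→C1, Hall→Exit, StairB→Exit}.

4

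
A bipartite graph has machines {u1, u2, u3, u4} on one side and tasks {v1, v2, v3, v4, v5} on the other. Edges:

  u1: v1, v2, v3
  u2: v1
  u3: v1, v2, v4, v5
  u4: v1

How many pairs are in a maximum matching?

Unit-capacity flow: source→left, listed edges, right→sink; max matching = max flow.
Augmenting path u1→v1 (+1); matched 1.
Augmenting path u3→v2 (+1); matched 2.
Augmenting path u2→v1→u1→v3 (+1); matched 3.
No augmenting path remains; maximum matching = 3.
König certificate: {u1, u3, v1} is a vertex cover of size 3 (every listed pair touches it), so no matching can be larger.

3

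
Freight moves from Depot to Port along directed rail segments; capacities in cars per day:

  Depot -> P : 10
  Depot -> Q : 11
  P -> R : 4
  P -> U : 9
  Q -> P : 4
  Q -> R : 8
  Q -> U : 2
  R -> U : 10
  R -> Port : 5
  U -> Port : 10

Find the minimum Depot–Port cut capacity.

15

Augment Depot→P→R→Port: bottleneck 4, flow now 4.
Augment Depot→P→U→Port: bottleneck 6, flow now 10.
Augment Depot→Q→R→Port: bottleneck 1, flow now 11.
Augment Depot→Q→U→Port: bottleneck 2, flow now 13.
Augment Depot→Q→P→U→Port: bottleneck 2, flow now 15.
No augmenting path remains; maximum flow = 15.
By max-flow min-cut, the minimum cut capacity equals the max flow.
In the residual graph, reachable from Depot: {Depot, P, Q, R, U}.
Min-cut edges: R→Port (5), U→Port (10); capacity 5 + 10 = 15.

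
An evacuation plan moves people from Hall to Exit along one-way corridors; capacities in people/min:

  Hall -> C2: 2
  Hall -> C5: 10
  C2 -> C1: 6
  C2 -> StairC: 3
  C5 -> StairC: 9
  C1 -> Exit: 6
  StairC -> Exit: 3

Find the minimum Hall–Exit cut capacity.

Augment Hall→C2→C1→Exit: bottleneck 2, flow now 2.
Augment Hall→C5→StairC→Exit: bottleneck 3, flow now 5.
No augmenting path remains; maximum flow = 5.
By max-flow min-cut, the minimum cut capacity equals the max flow.
In the residual graph, reachable from Hall: {Hall, C5, StairC}.
Min-cut edges: Hall→C2 (2), StairC→Exit (3); capacity 2 + 3 = 5.

5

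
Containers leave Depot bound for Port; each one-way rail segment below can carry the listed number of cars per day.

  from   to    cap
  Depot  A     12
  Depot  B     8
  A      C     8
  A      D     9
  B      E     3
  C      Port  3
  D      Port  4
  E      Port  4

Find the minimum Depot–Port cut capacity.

10

Augment Depot→A→C→Port: bottleneck 3, flow now 3.
Augment Depot→A→D→Port: bottleneck 4, flow now 7.
Augment Depot→B→E→Port: bottleneck 3, flow now 10.
No augmenting path remains; maximum flow = 10.
By max-flow min-cut, the minimum cut capacity equals the max flow.
In the residual graph, reachable from Depot: {Depot, A, B, C, D}.
Min-cut edges: B→E (3), C→Port (3), D→Port (4); capacity 3 + 3 + 4 = 10.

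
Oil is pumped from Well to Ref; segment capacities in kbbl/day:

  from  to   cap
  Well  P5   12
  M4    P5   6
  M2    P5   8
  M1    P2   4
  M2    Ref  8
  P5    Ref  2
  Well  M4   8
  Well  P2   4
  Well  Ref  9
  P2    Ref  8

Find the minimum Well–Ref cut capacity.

15

Augment Well→Ref: bottleneck 9, flow now 9.
Augment Well→P2→Ref: bottleneck 4, flow now 13.
Augment Well→P5→Ref: bottleneck 2, flow now 15.
No augmenting path remains; maximum flow = 15.
By max-flow min-cut, the minimum cut capacity equals the max flow.
In the residual graph, reachable from Well: {Well, M4, P5}.
Min-cut edges: Well→P2 (4), Well→Ref (9), P5→Ref (2); capacity 4 + 9 + 2 = 15.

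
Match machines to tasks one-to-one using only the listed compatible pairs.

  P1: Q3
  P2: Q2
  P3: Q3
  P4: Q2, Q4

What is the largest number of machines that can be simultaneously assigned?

Unit-capacity flow: source→left, listed edges, right→sink; max matching = max flow.
Augmenting path P1→Q3 (+1); matched 1.
Augmenting path P2→Q2 (+1); matched 2.
Augmenting path P4→Q4 (+1); matched 3.
No augmenting path remains; maximum matching = 3.
König certificate: {P2, P4, Q3} is a vertex cover of size 3 (every listed pair touches it), so no matching can be larger.

3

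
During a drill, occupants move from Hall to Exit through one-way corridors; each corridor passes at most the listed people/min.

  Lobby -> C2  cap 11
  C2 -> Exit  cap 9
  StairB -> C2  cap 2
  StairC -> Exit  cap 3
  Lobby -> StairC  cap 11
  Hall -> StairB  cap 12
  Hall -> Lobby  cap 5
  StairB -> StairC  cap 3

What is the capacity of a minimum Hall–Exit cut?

10

Augment Hall→Lobby→C2→Exit: bottleneck 5, flow now 5.
Augment Hall→StairB→C2→Exit: bottleneck 2, flow now 7.
Augment Hall→StairB→StairC→Exit: bottleneck 3, flow now 10.
No augmenting path remains; maximum flow = 10.
By max-flow min-cut, the minimum cut capacity equals the max flow.
In the residual graph, reachable from Hall: {Hall, StairB}.
Min-cut edges: Hall→Lobby (5), StairB→C2 (2), StairB→StairC (3); capacity 5 + 2 + 3 = 10.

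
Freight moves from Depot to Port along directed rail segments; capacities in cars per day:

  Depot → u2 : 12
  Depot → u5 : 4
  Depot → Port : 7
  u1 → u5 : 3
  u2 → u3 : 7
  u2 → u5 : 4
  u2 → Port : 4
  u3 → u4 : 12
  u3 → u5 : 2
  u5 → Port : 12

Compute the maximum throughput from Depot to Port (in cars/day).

21

Augment Depot→Port: bottleneck 7, flow now 7.
Augment Depot→u2→Port: bottleneck 4, flow now 11.
Augment Depot→u5→Port: bottleneck 4, flow now 15.
Augment Depot→u2→u5→Port: bottleneck 4, flow now 19.
Augment Depot→u2→u3→u5→Port: bottleneck 2, flow now 21.
No augmenting path remains; maximum flow = 21.
In the residual graph, reachable from Depot: {Depot, u2, u3, u4}.
Min-cut edges: Depot→u5 (4), Depot→Port (7), u2→u5 (4), u2→Port (4), u3→u5 (2); capacity 4 + 7 + 4 + 4 + 2 = 21.
This cut is saturated, so no flow can exceed 21.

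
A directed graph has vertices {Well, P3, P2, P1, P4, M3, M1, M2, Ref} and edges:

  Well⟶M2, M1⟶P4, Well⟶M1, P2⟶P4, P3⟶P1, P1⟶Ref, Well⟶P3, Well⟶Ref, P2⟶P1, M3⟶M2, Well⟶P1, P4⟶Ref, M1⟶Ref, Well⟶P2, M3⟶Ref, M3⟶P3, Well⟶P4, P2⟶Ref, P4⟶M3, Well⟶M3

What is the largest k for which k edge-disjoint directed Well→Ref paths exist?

Assign every edge capacity 1; by Menger, the answer equals the max flow.
Path Well→Ref (+1); total 1.
Path Well→P2→Ref (+1); total 2.
Path Well→P1→Ref (+1); total 3.
Path Well→P4→Ref (+1); total 4.
Path Well→M3→Ref (+1); total 5.
Path Well→M1→Ref (+1); total 6.
No residual Well→Ref path; max flow = 6.
Certifying cut of size 6: {P1→Ref, Well→M1, Well→M3, Well→P2, Well→P4, Well→Ref}.

6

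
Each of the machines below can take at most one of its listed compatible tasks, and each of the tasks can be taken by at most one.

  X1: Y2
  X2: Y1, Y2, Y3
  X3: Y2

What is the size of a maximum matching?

2

Unit-capacity flow: source→left, listed edges, right→sink; max matching = max flow.
Augmenting path X1→Y2 (+1); matched 1.
Augmenting path X2→Y1 (+1); matched 2.
No augmenting path remains; maximum matching = 2.
König certificate: {X2, Y2} is a vertex cover of size 2 (every listed pair touches it), so no matching can be larger.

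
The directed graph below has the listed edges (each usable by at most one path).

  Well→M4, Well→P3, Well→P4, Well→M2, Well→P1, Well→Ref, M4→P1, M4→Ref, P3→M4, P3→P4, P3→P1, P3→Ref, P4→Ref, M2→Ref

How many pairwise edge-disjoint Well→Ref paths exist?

Assign every edge capacity 1; by Menger, the answer equals the max flow.
Path Well→Ref (+1); total 1.
Path Well→M4→Ref (+1); total 2.
Path Well→P3→Ref (+1); total 3.
Path Well→P4→Ref (+1); total 4.
Path Well→M2→Ref (+1); total 5.
No residual Well→Ref path; max flow = 5.
Certifying cut of size 5: {Well→M2, Well→M4, Well→P3, Well→P4, Well→Ref}.

5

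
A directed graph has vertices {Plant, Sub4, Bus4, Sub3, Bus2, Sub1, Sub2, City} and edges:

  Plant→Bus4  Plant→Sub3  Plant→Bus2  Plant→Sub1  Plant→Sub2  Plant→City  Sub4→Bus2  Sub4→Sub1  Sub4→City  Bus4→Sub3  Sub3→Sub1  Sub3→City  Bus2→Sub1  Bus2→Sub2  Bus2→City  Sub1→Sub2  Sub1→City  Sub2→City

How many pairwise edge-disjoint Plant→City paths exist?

5

Assign every edge capacity 1; by Menger, the answer equals the max flow.
Path Plant→City (+1); total 1.
Path Plant→Sub3→City (+1); total 2.
Path Plant→Bus2→City (+1); total 3.
Path Plant→Sub1→City (+1); total 4.
Path Plant→Sub2→City (+1); total 5.
No residual Plant→City path; max flow = 5.
Certifying cut of size 5: {Plant→Bus2, Plant→City, Sub1→City, Sub2→City, Sub3→City}.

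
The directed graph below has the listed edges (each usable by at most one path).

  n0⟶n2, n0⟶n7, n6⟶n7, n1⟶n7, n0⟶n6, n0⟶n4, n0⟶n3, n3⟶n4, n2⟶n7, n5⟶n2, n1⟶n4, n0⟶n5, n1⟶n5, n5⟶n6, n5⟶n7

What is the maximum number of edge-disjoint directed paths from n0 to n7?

4

Assign every edge capacity 1; by Menger, the answer equals the max flow.
Path n0→n7 (+1); total 1.
Path n0→n2→n7 (+1); total 2.
Path n0→n5→n7 (+1); total 3.
Path n0→n6→n7 (+1); total 4.
No residual n0→n7 path; max flow = 4.
Certifying cut of size 4: {n0→n2, n0→n5, n0→n6, n0→n7}.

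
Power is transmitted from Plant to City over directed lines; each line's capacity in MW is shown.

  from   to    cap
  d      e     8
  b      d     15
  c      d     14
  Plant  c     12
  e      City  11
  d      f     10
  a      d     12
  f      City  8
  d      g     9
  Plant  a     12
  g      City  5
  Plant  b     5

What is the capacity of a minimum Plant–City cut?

Augment Plant→a→d→e→City: bottleneck 8, flow now 8.
Augment Plant→a→d→f→City: bottleneck 4, flow now 12.
Augment Plant→b→d→f→City: bottleneck 4, flow now 16.
Augment Plant→b→d→g→City: bottleneck 1, flow now 17.
Augment Plant→c→d→g→City: bottleneck 4, flow now 21.
No augmenting path remains; maximum flow = 21.
By max-flow min-cut, the minimum cut capacity equals the max flow.
In the residual graph, reachable from Plant: {Plant, a, b, c, d, f, g}.
Min-cut edges: d→e (8), f→City (8), g→City (5); capacity 8 + 8 + 5 = 21.

21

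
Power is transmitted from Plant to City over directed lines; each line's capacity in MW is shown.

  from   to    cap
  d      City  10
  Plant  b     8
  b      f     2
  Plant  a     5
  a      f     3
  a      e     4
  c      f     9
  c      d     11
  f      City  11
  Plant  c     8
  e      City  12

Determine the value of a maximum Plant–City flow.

15

Augment Plant→a→e→City: bottleneck 4, flow now 4.
Augment Plant→a→f→City: bottleneck 1, flow now 5.
Augment Plant→b→f→City: bottleneck 2, flow now 7.
Augment Plant→c→d→City: bottleneck 8, flow now 15.
No augmenting path remains; maximum flow = 15.
In the residual graph, reachable from Plant: {Plant, b}.
Min-cut edges: Plant→a (5), Plant→c (8), b→f (2); capacity 5 + 8 + 2 = 15.
This cut is saturated, so no flow can exceed 15.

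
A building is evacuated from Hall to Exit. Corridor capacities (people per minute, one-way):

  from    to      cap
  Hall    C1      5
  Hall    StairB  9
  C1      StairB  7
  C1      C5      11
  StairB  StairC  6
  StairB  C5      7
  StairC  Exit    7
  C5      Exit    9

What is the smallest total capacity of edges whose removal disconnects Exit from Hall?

Augment Hall→C1→C5→Exit: bottleneck 5, flow now 5.
Augment Hall→StairB→StairC→Exit: bottleneck 6, flow now 11.
Augment Hall→StairB→C5→Exit: bottleneck 3, flow now 14.
No augmenting path remains; maximum flow = 14.
By max-flow min-cut, the minimum cut capacity equals the max flow.
In the residual graph, reachable from Hall: {Hall}.
Min-cut edges: Hall→C1 (5), Hall→StairB (9); capacity 5 + 9 = 14.

14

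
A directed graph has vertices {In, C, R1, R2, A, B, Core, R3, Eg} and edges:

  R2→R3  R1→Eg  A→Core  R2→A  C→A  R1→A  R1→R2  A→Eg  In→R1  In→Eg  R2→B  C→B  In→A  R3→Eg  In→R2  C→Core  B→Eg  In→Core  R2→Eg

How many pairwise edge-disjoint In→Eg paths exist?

Assign every edge capacity 1; by Menger, the answer equals the max flow.
Path In→Eg (+1); total 1.
Path In→R1→Eg (+1); total 2.
Path In→R2→Eg (+1); total 3.
Path In→A→Eg (+1); total 4.
No residual In→Eg path; max flow = 4.
Certifying cut of size 4: {In→A, In→Eg, In→R1, In→R2}.

4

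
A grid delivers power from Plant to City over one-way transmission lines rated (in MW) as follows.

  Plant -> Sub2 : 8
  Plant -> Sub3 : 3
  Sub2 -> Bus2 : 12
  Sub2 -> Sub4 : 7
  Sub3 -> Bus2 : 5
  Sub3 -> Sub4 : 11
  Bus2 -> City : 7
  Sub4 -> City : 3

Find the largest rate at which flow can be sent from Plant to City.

10

Augment Plant→Sub2→Bus2→City: bottleneck 7, flow now 7.
Augment Plant→Sub2→Sub4→City: bottleneck 1, flow now 8.
Augment Plant→Sub3→Sub4→City: bottleneck 2, flow now 10.
No augmenting path remains; maximum flow = 10.
In the residual graph, reachable from Plant: {Plant, Sub2, Sub3, Bus2, Sub4}.
Min-cut edges: Bus2→City (7), Sub4→City (3); capacity 7 + 3 = 10.
This cut is saturated, so no flow can exceed 10.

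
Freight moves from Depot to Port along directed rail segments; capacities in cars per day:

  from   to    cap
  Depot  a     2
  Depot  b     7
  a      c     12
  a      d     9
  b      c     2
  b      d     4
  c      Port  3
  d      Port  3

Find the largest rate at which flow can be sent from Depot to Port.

Augment Depot→a→c→Port: bottleneck 2, flow now 2.
Augment Depot→b→c→Port: bottleneck 1, flow now 3.
Augment Depot→b→d→Port: bottleneck 3, flow now 6.
No augmenting path remains; maximum flow = 6.
In the residual graph, reachable from Depot: {Depot, a, b, c, d}.
Min-cut edges: c→Port (3), d→Port (3); capacity 3 + 3 = 6.
This cut is saturated, so no flow can exceed 6.

6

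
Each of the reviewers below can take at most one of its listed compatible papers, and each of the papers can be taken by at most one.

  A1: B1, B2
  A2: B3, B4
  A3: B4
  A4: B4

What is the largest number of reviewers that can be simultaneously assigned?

Unit-capacity flow: source→left, listed edges, right→sink; max matching = max flow.
Augmenting path A1→B1 (+1); matched 1.
Augmenting path A2→B3 (+1); matched 2.
Augmenting path A3→B4 (+1); matched 3.
No augmenting path remains; maximum matching = 3.
König certificate: {A1, A2, B4} is a vertex cover of size 3 (every listed pair touches it), so no matching can be larger.

3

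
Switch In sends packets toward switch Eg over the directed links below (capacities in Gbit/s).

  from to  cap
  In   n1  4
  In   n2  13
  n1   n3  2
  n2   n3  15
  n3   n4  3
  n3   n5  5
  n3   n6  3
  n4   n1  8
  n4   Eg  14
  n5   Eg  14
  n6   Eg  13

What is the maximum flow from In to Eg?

11

Augment In→n1→n3→n4→Eg: bottleneck 2, flow now 2.
Augment In→n2→n3→n4→Eg: bottleneck 1, flow now 3.
Augment In→n2→n3→n5→Eg: bottleneck 5, flow now 8.
Augment In→n2→n3→n6→Eg: bottleneck 3, flow now 11.
No augmenting path remains; maximum flow = 11.
In the residual graph, reachable from In: {In, n1, n2, n3}.
Min-cut edges: n3→n4 (3), n3→n5 (5), n3→n6 (3); capacity 3 + 5 + 3 = 11.
This cut is saturated, so no flow can exceed 11.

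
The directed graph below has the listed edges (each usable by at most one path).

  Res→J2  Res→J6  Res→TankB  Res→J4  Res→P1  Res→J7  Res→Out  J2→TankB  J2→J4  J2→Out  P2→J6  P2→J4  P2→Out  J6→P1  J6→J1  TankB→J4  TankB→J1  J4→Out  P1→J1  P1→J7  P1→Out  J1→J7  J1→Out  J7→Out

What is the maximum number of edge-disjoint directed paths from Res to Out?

Assign every edge capacity 1; by Menger, the answer equals the max flow.
Path Res→Out (+1); total 1.
Path Res→J2→Out (+1); total 2.
Path Res→J4→Out (+1); total 3.
Path Res→P1→Out (+1); total 4.
Path Res→J7→Out (+1); total 5.
Path Res→J6→J1→Out (+1); total 6.
No residual Res→Out path; max flow = 6.
Certifying cut of size 6: {J1→Out, J4→Out, J7→Out, P1→Out, Res→J2, Res→Out}.

6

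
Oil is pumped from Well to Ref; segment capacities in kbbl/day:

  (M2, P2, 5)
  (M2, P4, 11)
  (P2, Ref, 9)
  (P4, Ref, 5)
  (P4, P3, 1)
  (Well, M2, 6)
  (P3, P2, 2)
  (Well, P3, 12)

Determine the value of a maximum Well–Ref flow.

8

Augment Well→P3→P2→Ref: bottleneck 2, flow now 2.
Augment Well→M2→P2→Ref: bottleneck 5, flow now 7.
Augment Well→M2→P4→Ref: bottleneck 1, flow now 8.
No augmenting path remains; maximum flow = 8.
In the residual graph, reachable from Well: {Well, P3}.
Min-cut edges: Well→M2 (6), P3→P2 (2); capacity 6 + 2 = 8.
This cut is saturated, so no flow can exceed 8.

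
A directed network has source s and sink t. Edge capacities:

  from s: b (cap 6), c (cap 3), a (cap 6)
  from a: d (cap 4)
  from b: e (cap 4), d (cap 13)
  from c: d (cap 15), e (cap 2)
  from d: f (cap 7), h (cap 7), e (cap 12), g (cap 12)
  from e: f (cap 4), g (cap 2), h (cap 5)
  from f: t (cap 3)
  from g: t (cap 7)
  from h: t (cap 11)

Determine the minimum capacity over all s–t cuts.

Augment s→a→d→f→t: bottleneck 3, flow now 3.
Augment s→a→d→g→t: bottleneck 1, flow now 4.
Augment s→b→d→g→t: bottleneck 6, flow now 10.
Augment s→c→d→h→t: bottleneck 3, flow now 13.
No augmenting path remains; maximum flow = 13.
By max-flow min-cut, the minimum cut capacity equals the max flow.
In the residual graph, reachable from s: {s, a}.
Min-cut edges: s→b (6), s→c (3), a→d (4); capacity 6 + 3 + 4 = 13.

13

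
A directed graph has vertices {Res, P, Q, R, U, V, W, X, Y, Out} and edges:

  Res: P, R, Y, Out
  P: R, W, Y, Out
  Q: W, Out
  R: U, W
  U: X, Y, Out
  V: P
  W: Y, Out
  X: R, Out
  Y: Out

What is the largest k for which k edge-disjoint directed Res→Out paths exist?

4

Assign every edge capacity 1; by Menger, the answer equals the max flow.
Path Res→Out (+1); total 1.
Path Res→P→Out (+1); total 2.
Path Res→Y→Out (+1); total 3.
Path Res→R→U→Out (+1); total 4.
No residual Res→Out path; max flow = 4.
Certifying cut of size 4: {Res→Out, Res→P, Res→R, Res→Y}.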